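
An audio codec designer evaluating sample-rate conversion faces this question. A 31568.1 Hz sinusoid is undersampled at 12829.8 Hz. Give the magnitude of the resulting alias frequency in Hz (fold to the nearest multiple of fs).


Compute the nearest integer multiple of fs to the signal:
n = round(31568.1 / 12829.8) = 2
f_alias = |31568.1 - 2 * 12829.8|
        = |31568.1 - 25659.6|
        = 5908.5 Hz

5908.5


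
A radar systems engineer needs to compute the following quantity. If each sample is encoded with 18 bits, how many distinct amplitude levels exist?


Number of quantization levels = 2^N
= 2^18
= 262144

262144


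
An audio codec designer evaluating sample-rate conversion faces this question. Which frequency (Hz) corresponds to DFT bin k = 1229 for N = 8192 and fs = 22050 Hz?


Frequency of DFT bin k:
f_k = k * fs / N
    = 1229 * 22050 / 8192
    = 27099450 / 8192
    = 3308.038 Hz

3308.038 Hz


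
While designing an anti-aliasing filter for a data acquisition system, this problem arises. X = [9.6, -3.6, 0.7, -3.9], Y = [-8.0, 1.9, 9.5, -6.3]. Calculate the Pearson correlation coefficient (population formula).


Pearson correlation coefficient (population):
r = cov(X,Y) / (std(X) * std(Y))
Mean X = 0.7, Mean Y = -0.725
Cov(X,Y) = -12.5975
Std(X) = 5.451147, Std(Y) = 6.990127
r = -0.3306

-0.3306


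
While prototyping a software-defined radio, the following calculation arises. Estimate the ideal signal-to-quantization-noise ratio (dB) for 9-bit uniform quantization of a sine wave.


Theoretical SNR for a full-scale sinusoid:
SNR = 6.02 * N + 1.76
    = 6.02 * 9 + 1.76
    = 54.18 + 1.76
    = 55.94 dB

55.94 dB


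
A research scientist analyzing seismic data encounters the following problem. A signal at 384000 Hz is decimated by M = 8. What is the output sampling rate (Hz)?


Decimation reduces the sample rate:
fs_out = fs_in / M
       = 384000 / 8
       = 48000.0 Hz

48000.0 Hz


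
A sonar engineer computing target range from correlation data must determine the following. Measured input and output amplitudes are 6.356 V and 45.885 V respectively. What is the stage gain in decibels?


Voltage gain in dB:
G = 20 * log10(Vout / Vin)
  = 20 * log10(45.885 / 6.356)
  = 20 * log10(7.219163)
  = 20 * 0.858487
  = 17.17 dB

17.17 dB


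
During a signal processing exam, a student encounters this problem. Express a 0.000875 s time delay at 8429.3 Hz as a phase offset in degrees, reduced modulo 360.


Phase shift from frequency and time delay:
phi = 360 * f * t_delay
    = 360 * 8429.3 * 0.000875
    = 2655.23 degrees
    mod 360 = 135.23 degrees

135.23 degrees


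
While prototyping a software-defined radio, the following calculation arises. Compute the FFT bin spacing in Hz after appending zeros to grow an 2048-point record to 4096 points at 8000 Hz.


Frequency resolution after zero-padding:
N_padded = 2048 * 2 = 4096
df = fs / N_padded
   = 8000 / 4096
   = 1.9531 Hz

1.9531 Hz


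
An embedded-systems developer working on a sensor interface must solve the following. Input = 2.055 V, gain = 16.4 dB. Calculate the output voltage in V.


Output voltage from dB gain:
V_out = V_in * 10^(gain_dB / 20)
      = 2.055 * 10^(16.4 / 20)
      = 2.055 * 6.606934
      = 13.5773 V

13.5773 V


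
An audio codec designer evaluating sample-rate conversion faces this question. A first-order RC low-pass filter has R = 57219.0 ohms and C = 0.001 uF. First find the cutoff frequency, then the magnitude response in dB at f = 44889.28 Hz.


Step 1 — cutoff frequency:
fc = 1 / (2*pi*R*C)
C = 0.001 uF = 1e-09 F
fc = 1 / (2*pi*57219.0*1e-09)
   = 2781.505 Hz

Step 2 — magnitude at f = 44889.28 Hz:
|H(f)| = 1 / sqrt(1 + (f/fc)^2)
f/fc = 44889.28 / 2781.505 = 16.138486
|H| = 1 / sqrt(1 + 260.45073) = 0.0618451
|H|_dB = 20*log10(0.0618451) = -24.17 dB

fc = 2781.505 Hz; |H(44889.28 Hz)| = -24.17 dB


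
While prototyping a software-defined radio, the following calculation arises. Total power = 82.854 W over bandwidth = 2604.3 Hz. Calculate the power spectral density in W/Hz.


Power spectral density:
PSD = P / BW
    = 82.854 / 2604.3
    = 0.03181431 W/Hz

0.03181431 W/Hz


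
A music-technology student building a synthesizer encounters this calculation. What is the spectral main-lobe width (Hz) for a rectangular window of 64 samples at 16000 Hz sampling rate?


Main lobe width for a rectangular window:
Width = 2 * fs / N
      = 2 * 16000 / 64
      = 32000 / 64
      = 500.0 Hz

500.0 Hz


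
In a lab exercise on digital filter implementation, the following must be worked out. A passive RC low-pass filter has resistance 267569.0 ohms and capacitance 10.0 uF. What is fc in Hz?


Cutoff frequency of a first-order RC filter:
fc = 1 / (2 * pi * R * C)
C = 10.0 uF = 1e-05 F
fc = 1 / (2 * pi * 267569.0 * 1e-05)
   = 1 / 16.811856094567
   = 0.059482 Hz

0.059482 Hz


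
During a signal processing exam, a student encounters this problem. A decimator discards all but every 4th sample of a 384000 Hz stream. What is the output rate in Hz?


Decimation reduces the sample rate:
fs_out = fs_in / M
       = 384000 / 4
       = 96000.0 Hz

96000.0 Hz


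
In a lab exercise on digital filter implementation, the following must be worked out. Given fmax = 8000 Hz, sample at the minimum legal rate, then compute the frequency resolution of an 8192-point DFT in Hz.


Step 1 — Nyquist sampling rate:
fs = 2 * fmax = 2 * 8000 = 16000 Hz

Step 2 — DFT bin spacing:
df = fs / N = 16000 / 8192 = 1.9531 Hz

1.9531 Hz


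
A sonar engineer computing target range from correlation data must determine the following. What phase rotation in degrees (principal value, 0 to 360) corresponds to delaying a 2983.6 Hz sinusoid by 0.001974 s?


Phase shift from frequency and time delay:
phi = 360 * f * t_delay
    = 360 * 2983.6 * 0.001974
    = 2120.27 degrees
    mod 360 = 320.27 degrees

320.27 degrees


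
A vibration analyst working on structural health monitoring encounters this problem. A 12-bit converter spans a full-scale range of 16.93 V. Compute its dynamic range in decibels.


Dynamic range from full-scale to LSB:
V_min = V_max / 2^bits = 16.93 / 2^12
DR = 20 * log10(V_max / V_min)
   = 20 * log10(2^12)
   = 20 * 12 * log10(2)
   = 72.25 dB

72.25 dB


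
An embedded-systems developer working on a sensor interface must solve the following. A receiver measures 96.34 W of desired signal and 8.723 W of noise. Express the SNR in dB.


SNR in decibels:
SNR = 10 * log10(Ps / Pn)
    = 10 * log10(96.34 / 8.723)
    = 10 * log10(11.0444)
    = 10 * 1.0431
    = 10.43 dB

10.43 dB


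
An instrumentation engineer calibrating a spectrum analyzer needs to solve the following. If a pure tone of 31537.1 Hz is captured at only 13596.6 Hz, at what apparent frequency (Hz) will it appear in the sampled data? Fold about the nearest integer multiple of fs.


Compute the nearest integer multiple of fs to the signal:
n = round(31537.1 / 13596.6) = 2
f_alias = |31537.1 - 2 * 13596.6|
        = |31537.1 - 27193.2|
        = 4343.9 Hz

4343.9


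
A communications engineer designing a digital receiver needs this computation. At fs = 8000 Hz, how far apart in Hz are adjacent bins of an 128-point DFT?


DFT frequency resolution:
df = fs / N
   = 8000 / 128
   = 62.5 Hz

62.5 Hz


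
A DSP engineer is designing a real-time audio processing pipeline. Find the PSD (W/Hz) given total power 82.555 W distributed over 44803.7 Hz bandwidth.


Power spectral density:
PSD = P / BW
    = 82.555 / 44803.7
    = 0.00184259 W/Hz

0.00184259 W/Hz


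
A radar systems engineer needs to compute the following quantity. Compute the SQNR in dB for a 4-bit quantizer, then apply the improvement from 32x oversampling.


Step 1 — baseline SQNR at Nyquist:
SQNR_base = 6.02*N + 1.76
          = 6.02*4 + 1.76
          = 25.84 dB

Step 2 — oversampling processing gain:
G = 10*log10(OSR) = 10*log10(32) = 15.05 dB

Step 3 — total:
SQNR_total = 25.84 + 15.05 = 40.89 dB

Base SQNR = 25.84 dB; oversampled SQNR = 40.89 dB


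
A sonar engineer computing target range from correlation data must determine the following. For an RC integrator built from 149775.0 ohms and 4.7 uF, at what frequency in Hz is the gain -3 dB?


Cutoff frequency of a first-order RC filter:
fc = 1 / (2 * pi * R * C)
C = 4.7 uF = 4.7e-06 F
fc = 1 / (2 * pi * 149775.0 * 4.7e-06)
   = 1 / 4.4230011730993
   = 0.226091 Hz

0.226091 Hz


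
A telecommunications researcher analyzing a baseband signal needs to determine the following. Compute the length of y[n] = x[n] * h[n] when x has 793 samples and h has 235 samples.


Linear convolution output length:
L = N + M - 1
  = 793 + 235 - 1
  = 1027 samples

1027


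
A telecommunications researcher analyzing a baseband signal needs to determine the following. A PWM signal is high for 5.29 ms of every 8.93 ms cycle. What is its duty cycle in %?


Duty cycle as a percentage:
DC = (t_on / T) * 100
   = (5.29 / 8.93) * 100
   = 0.592385 * 100
   = 59.24 %

59.24 %


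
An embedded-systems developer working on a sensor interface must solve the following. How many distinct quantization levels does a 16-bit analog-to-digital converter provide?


Number of quantization levels = 2^N
= 2^16
= 65536

65536


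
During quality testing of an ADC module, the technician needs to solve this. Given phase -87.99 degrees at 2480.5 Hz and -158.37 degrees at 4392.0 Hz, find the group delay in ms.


Group delay from phase difference:
tau = -d(phi)/d(omega)
d(phi) = -70.38 deg = -1.228363 rad
d(omega) = 2*pi*(4392.0 - 2480.5) = 12010.3087 rad/s
tau = -(-1.228363) / 12010.3087
    = 0.1023 ms

0.1023 ms


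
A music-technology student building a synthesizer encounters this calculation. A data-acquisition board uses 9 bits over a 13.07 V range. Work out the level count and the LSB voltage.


Step 1 — number of quantization levels:
L = 2^N = 2^9 = 512

Step 2 — LSB step size:
delta = Vfs / L
      = 13.07 / 512
      = 0.02552734 V

Levels = 512; step size = 0.02552734 V


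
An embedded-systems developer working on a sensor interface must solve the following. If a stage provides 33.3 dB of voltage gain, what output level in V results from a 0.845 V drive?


Output voltage from dB gain:
V_out = V_in * 10^(gain_dB / 20)
      = 0.845 * 10^(33.3 / 20)
      = 0.845 * 46.238102
      = 39.0712 V

39.0712 V


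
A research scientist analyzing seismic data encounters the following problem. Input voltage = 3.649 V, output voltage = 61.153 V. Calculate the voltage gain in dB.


Voltage gain in dB:
G = 20 * log10(Vout / Vin)
  = 20 * log10(61.153 / 3.649)
  = 20 * log10(16.758838)
  = 20 * 1.224244
  = 24.48 dB

24.48 dB


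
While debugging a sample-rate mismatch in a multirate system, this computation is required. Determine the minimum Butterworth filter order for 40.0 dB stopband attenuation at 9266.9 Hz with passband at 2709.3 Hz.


Butterworth filter order formula:
n = log10(10^(A/10) - 1) / (2 * log10(f_stop/f_pass))
10^(40.0/10) - 1 = 9999.0
f_stop/f_pass = 9266.9 / 2709.3 = 3.4204
n = 3.7447 -> ceil = 4

4


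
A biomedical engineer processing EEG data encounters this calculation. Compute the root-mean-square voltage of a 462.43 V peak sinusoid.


RMS voltage for a sinusoidal waveform:
V_rms = V_peak / sqrt(2)
      = 462.43 / 1.414214
      = 326.987 V

326.987 V


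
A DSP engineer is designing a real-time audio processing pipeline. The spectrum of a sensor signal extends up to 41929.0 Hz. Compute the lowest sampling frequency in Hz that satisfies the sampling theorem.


The Nyquist rate is twice the maximum frequency component.
fs_min = 2 * fmax
      = 2 * 41929.0
      = 83858.0 Hz

83858.0


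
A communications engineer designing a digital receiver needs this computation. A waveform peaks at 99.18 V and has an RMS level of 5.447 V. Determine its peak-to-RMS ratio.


Crest factor is the ratio of peak to RMS:
CF = V_peak / V_rms
   = 99.18 / 5.447
   = 18.2082

18.2082


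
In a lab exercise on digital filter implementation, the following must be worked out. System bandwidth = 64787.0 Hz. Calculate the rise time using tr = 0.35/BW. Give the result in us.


Rise time from bandwidth relationship:
tr = 0.35 / BW
   = 0.35 / 64787.0
   = 5.402318366e-06 s
   = 5.4023 us

5.4023 us


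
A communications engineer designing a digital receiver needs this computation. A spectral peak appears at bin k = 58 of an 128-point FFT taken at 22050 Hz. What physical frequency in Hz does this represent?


Frequency of DFT bin k:
f_k = k * fs / N
    = 58 * 22050 / 128
    = 1278900 / 128
    = 9991.406 Hz

9991.406 Hz


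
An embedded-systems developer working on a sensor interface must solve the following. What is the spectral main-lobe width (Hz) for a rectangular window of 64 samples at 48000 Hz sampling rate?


Main lobe width for a rectangular window:
Width = 2 * fs / N
      = 2 * 48000 / 64
      = 96000 / 64
      = 1500.0 Hz

1500.0 Hz


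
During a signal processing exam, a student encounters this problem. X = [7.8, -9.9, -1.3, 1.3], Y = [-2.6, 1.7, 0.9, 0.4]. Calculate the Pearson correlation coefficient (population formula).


Pearson correlation coefficient (population):
r = cov(X,Y) / (std(X) * std(Y))
Mean X = -0.525, Mean Y = 0.1
Cov(X,Y) = -9.3875
Std(X) = 6.3468, Std(Y) = 1.626346
r = -0.9095

-0.9095


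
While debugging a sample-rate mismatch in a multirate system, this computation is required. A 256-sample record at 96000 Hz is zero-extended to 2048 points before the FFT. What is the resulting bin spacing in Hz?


Frequency resolution after zero-padding:
N_padded = 256 * 8 = 2048
df = fs / N_padded
   = 96000 / 2048
   = 46.875 Hz

46.875 Hz


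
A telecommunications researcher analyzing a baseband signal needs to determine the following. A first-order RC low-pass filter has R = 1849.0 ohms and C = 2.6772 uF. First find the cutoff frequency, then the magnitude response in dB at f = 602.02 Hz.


Step 1 — cutoff frequency:
fc = 1 / (2*pi*R*C)
C = 2.6772 uF = 2.6772e-06 F
fc = 1 / (2*pi*1849.0*2.6772e-06)
   = 32.1516 Hz

Step 2 — magnitude at f = 602.02 Hz:
|H(f)| = 1 / sqrt(1 + (f/fc)^2)
f/fc = 602.02 / 32.1516 = 18.724418
|H| = 1 / sqrt(1 + 350.603829) = 0.0533302
|H|_dB = 20*log10(0.0533302) = -25.46 dB

fc = 32.1516 Hz; |H(602.02 Hz)| = -25.46 dB


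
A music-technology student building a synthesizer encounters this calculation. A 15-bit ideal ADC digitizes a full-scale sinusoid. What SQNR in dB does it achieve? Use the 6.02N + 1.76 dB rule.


Theoretical SNR for a full-scale sinusoid:
SNR = 6.02 * N + 1.76
    = 6.02 * 15 + 1.76
    = 90.3 + 1.76
    = 92.06 dB

92.06 dB


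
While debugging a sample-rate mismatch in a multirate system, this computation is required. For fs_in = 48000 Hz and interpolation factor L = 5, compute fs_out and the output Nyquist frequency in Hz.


Step 1 — output sample rate after interpolation by L:
fs_out = L * fs_in = 5 * 48000 = 240000 Hz

Step 2 — Nyquist frequency of the output stream:
f_Nyq = fs_out / 2 = 240000 / 2 = 120000.0 Hz

fs_out = 240000 Hz; f_Nyquist = 120000.0 Hz


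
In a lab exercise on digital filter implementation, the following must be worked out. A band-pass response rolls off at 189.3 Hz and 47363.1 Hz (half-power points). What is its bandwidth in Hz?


Bandwidth is the difference of -3dB frequencies:
BW = f_high - f_low
   = 47363.1 - 189.3
   = 47173.8 Hz

47173.8 Hz


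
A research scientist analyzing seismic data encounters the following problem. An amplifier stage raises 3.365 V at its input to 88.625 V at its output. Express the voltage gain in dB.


Voltage gain in dB:
G = 20 * log10(Vout / Vin)
  = 20 * log10(88.625 / 3.365)
  = 20 * log10(26.337296)
  = 20 * 1.420571
  = 28.41 dB

28.41 dB


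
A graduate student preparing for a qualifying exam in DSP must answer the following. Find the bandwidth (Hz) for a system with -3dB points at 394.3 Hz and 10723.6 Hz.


Bandwidth is the difference of -3dB frequencies:
BW = f_high - f_low
   = 10723.6 - 394.3
   = 10329.3 Hz

10329.3 Hz


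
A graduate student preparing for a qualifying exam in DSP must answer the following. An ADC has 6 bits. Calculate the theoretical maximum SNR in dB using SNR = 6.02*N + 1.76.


Theoretical SNR for a full-scale sinusoid:
SNR = 6.02 * N + 1.76
    = 6.02 * 6 + 1.76
    = 36.12 + 1.76
    = 37.88 dB

37.88 dB


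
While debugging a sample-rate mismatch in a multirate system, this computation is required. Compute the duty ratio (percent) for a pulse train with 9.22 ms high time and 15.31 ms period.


Duty cycle as a percentage:
DC = (t_on / T) * 100
   = (9.22 / 15.31) * 100
   = 0.602221 * 100
   = 60.22 %

60.22 %


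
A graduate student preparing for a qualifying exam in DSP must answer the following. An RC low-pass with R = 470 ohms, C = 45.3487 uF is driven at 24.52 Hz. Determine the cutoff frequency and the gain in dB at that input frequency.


Step 1 — cutoff frequency:
fc = 1 / (2*pi*R*C)
C = 45.3487 uF = 4.53487e-05 F
fc = 1 / (2*pi*470*4.53487e-05)
   = 7.46719 Hz

Step 2 — magnitude at f = 24.52 Hz:
|H(f)| = 1 / sqrt(1 + (f/fc)^2)
f/fc = 24.52 / 7.46719 = 3.283698
|H| = 1 / sqrt(1 + 10.782673) = 0.2913252
|H|_dB = 20*log10(0.2913252) = -10.71 dB

fc = 7.46719 Hz; |H(24.52 Hz)| = -10.71 dB


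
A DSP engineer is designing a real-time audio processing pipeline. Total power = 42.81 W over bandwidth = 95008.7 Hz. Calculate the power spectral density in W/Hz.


Power spectral density:
PSD = P / BW
    = 42.81 / 95008.7
    = 0.00045059 W/Hz

0.00045059 W/Hz


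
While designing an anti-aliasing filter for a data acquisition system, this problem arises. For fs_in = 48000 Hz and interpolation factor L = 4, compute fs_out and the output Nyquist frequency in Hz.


Step 1 — output sample rate after interpolation by L:
fs_out = L * fs_in = 4 * 48000 = 192000 Hz

Step 2 — Nyquist frequency of the output stream:
f_Nyq = fs_out / 2 = 192000 / 2 = 96000.0 Hz

fs_out = 192000 Hz; f_Nyquist = 96000.0 Hz


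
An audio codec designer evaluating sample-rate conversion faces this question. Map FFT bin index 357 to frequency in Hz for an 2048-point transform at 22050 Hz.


Frequency of DFT bin k:
f_k = k * fs / N
    = 357 * 22050 / 2048
    = 7871850 / 2048
    = 3843.677 Hz

3843.677 Hz


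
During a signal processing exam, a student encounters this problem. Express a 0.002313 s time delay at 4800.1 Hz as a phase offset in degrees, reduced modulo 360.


Phase shift from frequency and time delay:
phi = 360 * f * t_delay
    = 360 * 4800.1 * 0.002313
    = 3996.95 degrees
    mod 360 = 36.95 degrees

36.95 degrees


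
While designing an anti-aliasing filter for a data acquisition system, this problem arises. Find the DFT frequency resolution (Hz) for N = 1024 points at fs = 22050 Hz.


DFT frequency resolution:
df = fs / N
   = 22050 / 1024
   = 21.5332 Hz

21.5332 Hz


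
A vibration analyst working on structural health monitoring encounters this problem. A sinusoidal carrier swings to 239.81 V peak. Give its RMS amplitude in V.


RMS voltage for a sinusoidal waveform:
V_rms = V_peak / sqrt(2)
      = 239.81 / 1.414214
      = 169.571 V

169.571 V


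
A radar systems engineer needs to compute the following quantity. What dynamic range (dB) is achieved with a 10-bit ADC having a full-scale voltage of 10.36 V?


Dynamic range from full-scale to LSB:
V_min = V_max / 2^bits = 10.36 / 2^10
DR = 20 * log10(V_max / V_min)
   = 20 * log10(2^10)
   = 20 * 10 * log10(2)
   = 60.21 dB

60.21 dB


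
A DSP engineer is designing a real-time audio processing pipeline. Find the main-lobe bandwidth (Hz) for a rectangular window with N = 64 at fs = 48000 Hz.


Main lobe width for a rectangular window:
Width = 2 * fs / N
      = 2 * 48000 / 64
      = 96000 / 64
      = 1500.0 Hz

1500.0 Hz


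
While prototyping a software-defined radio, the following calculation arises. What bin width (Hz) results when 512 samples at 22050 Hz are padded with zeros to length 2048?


Frequency resolution after zero-padding:
N_padded = 512 * 4 = 2048
df = fs / N_padded
   = 22050 / 2048
   = 10.7666 Hz

10.7666 Hz


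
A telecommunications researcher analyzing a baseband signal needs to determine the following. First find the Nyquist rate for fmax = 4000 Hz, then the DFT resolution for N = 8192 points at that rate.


Step 1 — Nyquist sampling rate:
fs = 2 * fmax = 2 * 4000 = 8000 Hz

Step 2 — DFT bin spacing:
df = fs / N = 8000 / 8192 = 0.9766 Hz

0.9766 Hz


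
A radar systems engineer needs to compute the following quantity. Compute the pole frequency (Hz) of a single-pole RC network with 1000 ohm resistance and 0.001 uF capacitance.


Cutoff frequency of a first-order RC filter:
fc = 1 / (2 * pi * R * C)
C = 0.001 uF = 1e-09 F
fc = 1 / (2 * pi * 1000 * 1e-09)
   = 1 / 6.2831853071796e-06
   = 159154.943092 Hz

159154.943092 Hz


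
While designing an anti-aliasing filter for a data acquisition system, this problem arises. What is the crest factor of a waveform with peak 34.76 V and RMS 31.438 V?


Crest factor is the ratio of peak to RMS:
CF = V_peak / V_rms
   = 34.76 / 31.438
   = 1.1057

1.1057


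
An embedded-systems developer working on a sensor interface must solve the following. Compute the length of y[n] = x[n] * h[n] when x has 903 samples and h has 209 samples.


Linear convolution output length:
L = N + M - 1
  = 903 + 209 - 1
  = 1111 samples

1111


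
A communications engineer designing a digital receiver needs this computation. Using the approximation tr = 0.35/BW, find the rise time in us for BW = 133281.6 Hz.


Rise time from bandwidth relationship:
tr = 0.35 / BW
   = 0.35 / 133281.6
   = 2.626018895e-06 s
   = 2.626 us

2.626 us


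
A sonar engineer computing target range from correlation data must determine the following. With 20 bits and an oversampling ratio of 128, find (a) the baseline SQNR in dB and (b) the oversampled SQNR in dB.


Step 1 — baseline SQNR at Nyquist:
SQNR_base = 6.02*N + 1.76
          = 6.02*20 + 1.76
          = 122.16 dB

Step 2 — oversampling processing gain:
G = 10*log10(OSR) = 10*log10(128) = 21.07 dB

Step 3 — total:
SQNR_total = 122.16 + 21.07 = 143.23 dB

Base SQNR = 122.16 dB; oversampled SQNR = 143.23 dB


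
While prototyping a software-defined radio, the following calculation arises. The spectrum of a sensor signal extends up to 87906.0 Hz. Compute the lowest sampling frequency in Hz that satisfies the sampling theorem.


The Nyquist rate is twice the maximum frequency component.
fs_min = 2 * fmax
      = 2 * 87906.0
      = 175812.0 Hz

175812.0


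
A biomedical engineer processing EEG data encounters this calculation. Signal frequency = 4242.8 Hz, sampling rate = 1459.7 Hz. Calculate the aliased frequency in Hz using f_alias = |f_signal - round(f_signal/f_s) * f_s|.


Compute the nearest integer multiple of fs to the signal:
n = round(4242.8 / 1459.7) = 3
f_alias = |4242.8 - 3 * 1459.7|
        = |4242.8 - 4379.1|
        = 136.3 Hz

136.3


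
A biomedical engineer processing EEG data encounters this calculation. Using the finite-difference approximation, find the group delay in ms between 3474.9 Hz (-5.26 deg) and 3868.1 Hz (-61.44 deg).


Group delay from phase difference:
tau = -d(phi)/d(omega)
d(phi) = -56.18 deg = -0.980526 rad
d(omega) = 2*pi*(3868.1 - 3474.9) = 2470.5485 rad/s
tau = -(-0.980526) / 2470.5485
    = 0.3969 ms

0.3969 ms


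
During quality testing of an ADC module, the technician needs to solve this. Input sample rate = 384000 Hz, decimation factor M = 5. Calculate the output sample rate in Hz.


Decimation reduces the sample rate:
fs_out = fs_in / M
       = 384000 / 5
       = 76800.0 Hz

76800.0 Hz


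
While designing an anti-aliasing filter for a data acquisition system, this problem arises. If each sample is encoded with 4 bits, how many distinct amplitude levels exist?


Number of quantization levels = 2^N
= 2^4
= 16

16


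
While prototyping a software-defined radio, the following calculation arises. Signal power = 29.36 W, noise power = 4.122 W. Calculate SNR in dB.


SNR in decibels:
SNR = 10 * log10(Ps / Pn)
    = 10 * log10(29.36 / 4.122)
    = 10 * log10(7.1228)
    = 10 * 0.8526
    = 8.53 dB

8.53 dB


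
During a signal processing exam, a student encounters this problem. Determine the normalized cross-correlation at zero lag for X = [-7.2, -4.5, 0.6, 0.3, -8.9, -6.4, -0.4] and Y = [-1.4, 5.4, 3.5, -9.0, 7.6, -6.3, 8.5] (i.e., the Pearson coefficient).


Pearson correlation coefficient (population):
r = cov(X,Y) / (std(X) * std(Y))
Mean X = -3.7857, Mean Y = 1.1857
Cov(X,Y) = -2.016939
Std(X) = 3.6361, Std(Y) = 6.372133
r = -0.0871

-0.0871


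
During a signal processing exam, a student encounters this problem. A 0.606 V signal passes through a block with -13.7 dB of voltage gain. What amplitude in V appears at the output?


Output voltage from dB gain:
V_out = V_in * 10^(gain_dB / 20)
      = 0.606 * 10^(-13.7 / 20)
      = 0.606 * 0.206538
      = 0.1252 V

0.1252 V


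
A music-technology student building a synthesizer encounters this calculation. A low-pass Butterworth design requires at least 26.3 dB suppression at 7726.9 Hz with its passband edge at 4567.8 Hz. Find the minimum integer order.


Butterworth filter order formula:
n = log10(10^(A/10) - 1) / (2 * log10(f_stop/f_pass))
10^(26.3/10) - 1 = 425.5795
f_stop/f_pass = 7726.9 / 4567.8 = 1.6916
n = 5.7578 -> ceil = 6

6


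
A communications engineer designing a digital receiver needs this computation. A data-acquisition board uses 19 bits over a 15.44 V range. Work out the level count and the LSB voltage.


Step 1 — number of quantization levels:
L = 2^N = 2^19 = 524288

Step 2 — LSB step size:
delta = Vfs / L
      = 15.44 / 524288
      = 2.945e-05 V

Levels = 524288; step size = 2.945e-05 V


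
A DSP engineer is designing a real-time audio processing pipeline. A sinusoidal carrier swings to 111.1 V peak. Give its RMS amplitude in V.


RMS voltage for a sinusoidal waveform:
V_rms = V_peak / sqrt(2)
      = 111.1 / 1.414214
      = 78.56 V

78.56 V


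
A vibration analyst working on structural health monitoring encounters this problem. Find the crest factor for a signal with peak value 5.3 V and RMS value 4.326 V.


Crest factor is the ratio of peak to RMS:
CF = V_peak / V_rms
   = 5.3 / 4.326
   = 1.2252

1.2252


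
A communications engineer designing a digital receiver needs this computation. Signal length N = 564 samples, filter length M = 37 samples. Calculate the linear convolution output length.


Linear convolution output length:
L = N + M - 1
  = 564 + 37 - 1
  = 600 samples

600


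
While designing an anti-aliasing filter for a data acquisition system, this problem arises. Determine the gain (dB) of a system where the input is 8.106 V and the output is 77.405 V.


Voltage gain in dB:
G = 20 * log10(Vout / Vin)
  = 20 * log10(77.405 / 8.106)
  = 20 * log10(9.549099)
  = 20 * 0.979962
  = 19.6 dB

19.6 dB


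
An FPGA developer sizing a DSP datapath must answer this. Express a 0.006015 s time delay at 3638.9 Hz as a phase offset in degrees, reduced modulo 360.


Phase shift from frequency and time delay:
phi = 360 * f * t_delay
    = 360 * 3638.9 * 0.006015
    = 7879.67 degrees
    mod 360 = 319.67 degrees

319.67 degrees


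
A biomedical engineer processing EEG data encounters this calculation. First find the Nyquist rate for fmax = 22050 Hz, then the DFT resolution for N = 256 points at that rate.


Step 1 — Nyquist sampling rate:
fs = 2 * fmax = 2 * 22050 = 44100 Hz

Step 2 — DFT bin spacing:
df = fs / N = 44100 / 256 = 172.2656 Hz

172.2656 Hz


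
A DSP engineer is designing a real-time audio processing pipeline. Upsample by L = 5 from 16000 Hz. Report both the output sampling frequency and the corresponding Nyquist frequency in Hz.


Step 1 — output sample rate after interpolation by L:
fs_out = L * fs_in = 5 * 16000 = 80000 Hz

Step 2 — Nyquist frequency of the output stream:
f_Nyq = fs_out / 2 = 80000 / 2 = 40000.0 Hz

fs_out = 80000 Hz; f_Nyquist = 40000.0 Hz


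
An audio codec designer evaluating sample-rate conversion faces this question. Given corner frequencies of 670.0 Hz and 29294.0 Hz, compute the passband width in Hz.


Bandwidth is the difference of -3dB frequencies:
BW = f_high - f_low
   = 29294.0 - 670.0
   = 28624.0 Hz

28624.0 Hz


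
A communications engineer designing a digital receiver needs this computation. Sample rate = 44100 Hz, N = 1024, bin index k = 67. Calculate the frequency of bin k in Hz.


Frequency of DFT bin k:
f_k = k * fs / N
    = 67 * 44100 / 1024
    = 2954700 / 1024
    = 2885.449 Hz

2885.449 Hz


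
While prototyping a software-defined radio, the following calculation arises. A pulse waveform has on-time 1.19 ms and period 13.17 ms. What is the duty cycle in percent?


Duty cycle as a percentage:
DC = (t_on / T) * 100
   = (1.19 / 13.17) * 100
   = 0.090357 * 100
   = 9.04 %

9.04 %


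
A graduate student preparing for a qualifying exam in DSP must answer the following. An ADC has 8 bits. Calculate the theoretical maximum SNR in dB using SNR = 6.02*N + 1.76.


Theoretical SNR for a full-scale sinusoid:
SNR = 6.02 * N + 1.76
    = 6.02 * 8 + 1.76
    = 48.16 + 1.76
    = 49.92 dB

49.92 dB


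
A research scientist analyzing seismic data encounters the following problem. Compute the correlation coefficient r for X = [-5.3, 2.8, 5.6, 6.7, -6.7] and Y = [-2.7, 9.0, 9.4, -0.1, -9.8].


Pearson correlation coefficient (population):
r = cov(X,Y) / (std(X) * std(Y))
Mean X = 0.62, Mean Y = 1.16
Cov(X,Y) = 30.7088
Std(X) = 5.570422, Std(Y) = 7.293449
r = 0.7559

0.7559


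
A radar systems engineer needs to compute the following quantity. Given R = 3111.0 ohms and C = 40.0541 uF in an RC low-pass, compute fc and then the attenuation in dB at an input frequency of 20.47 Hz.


Step 1 — cutoff frequency:
fc = 1 / (2*pi*R*C)
C = 40.0541 uF = 4.00541e-05 F
fc = 1 / (2*pi*3111.0*4.00541e-05)
   = 1.27724 Hz

Step 2 — magnitude at f = 20.47 Hz:
|H(f)| = 1 / sqrt(1 + (f/fc)^2)
f/fc = 20.47 / 1.27724 = 16.026745
|H| = 1 / sqrt(1 + 256.856555) = 0.0622746
|H|_dB = 20*log10(0.0622746) = -24.11 dB

fc = 1.27724 Hz; |H(20.47 Hz)| = -24.11 dB


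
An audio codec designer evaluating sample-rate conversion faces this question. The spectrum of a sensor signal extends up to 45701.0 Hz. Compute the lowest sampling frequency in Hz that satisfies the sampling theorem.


The Nyquist rate is twice the maximum frequency component.
fs_min = 2 * fmax
      = 2 * 45701.0
      = 91402.0 Hz

91402.0


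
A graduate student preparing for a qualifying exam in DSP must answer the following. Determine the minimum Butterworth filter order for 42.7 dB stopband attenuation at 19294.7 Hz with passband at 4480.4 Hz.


Butterworth filter order formula:
n = log10(10^(A/10) - 1) / (2 * log10(f_stop/f_pass))
10^(42.7/10) - 1 = 18619.8714
f_stop/f_pass = 19294.7 / 4480.4 = 4.3065
n = 3.3668 -> ceil = 4

4


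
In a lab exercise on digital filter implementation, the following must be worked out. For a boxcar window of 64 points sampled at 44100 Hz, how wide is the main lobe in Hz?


Main lobe width for a rectangular window:
Width = 2 * fs / N
      = 2 * 44100 / 64
      = 88200 / 64
      = 1378.125 Hz

1378.125 Hz


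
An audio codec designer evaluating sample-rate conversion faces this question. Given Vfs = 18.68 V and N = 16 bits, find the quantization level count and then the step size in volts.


Step 1 — number of quantization levels:
L = 2^N = 2^16 = 65536

Step 2 — LSB step size:
delta = Vfs / L
      = 18.68 / 65536
      = 0.00028503 V

Levels = 65536; step size = 0.00028503 V


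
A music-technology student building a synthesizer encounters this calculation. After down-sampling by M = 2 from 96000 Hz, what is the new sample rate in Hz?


Decimation reduces the sample rate:
fs_out = fs_in / M
       = 96000 / 2
       = 48000.0 Hz

48000.0 Hz


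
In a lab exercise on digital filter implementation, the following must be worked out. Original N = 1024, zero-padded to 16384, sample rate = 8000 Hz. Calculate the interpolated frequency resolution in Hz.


Frequency resolution after zero-padding:
N_padded = 1024 * 16 = 16384
df = fs / N_padded
   = 8000 / 16384
   = 0.4883 Hz

0.4883 Hz


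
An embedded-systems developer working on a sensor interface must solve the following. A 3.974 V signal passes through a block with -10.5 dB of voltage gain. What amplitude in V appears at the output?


Output voltage from dB gain:
V_out = V_in * 10^(gain_dB / 20)
      = 3.974 * 10^(-10.5 / 20)
      = 3.974 * 0.298538
      = 1.1864 V

1.1864 V


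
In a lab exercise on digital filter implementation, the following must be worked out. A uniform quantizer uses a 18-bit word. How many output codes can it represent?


Number of quantization levels = 2^N
= 2^18
= 262144

262144


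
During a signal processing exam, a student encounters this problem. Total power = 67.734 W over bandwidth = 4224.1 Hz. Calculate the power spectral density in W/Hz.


Power spectral density:
PSD = P / BW
    = 67.734 / 4224.1
    = 0.01603513 W/Hz

0.01603513 W/Hz


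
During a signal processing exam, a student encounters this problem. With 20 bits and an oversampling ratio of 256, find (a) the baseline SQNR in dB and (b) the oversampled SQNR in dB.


Step 1 — baseline SQNR at Nyquist:
SQNR_base = 6.02*N + 1.76
          = 6.02*20 + 1.76
          = 122.16 dB

Step 2 — oversampling processing gain:
G = 10*log10(OSR) = 10*log10(256) = 24.08 dB

Step 3 — total:
SQNR_total = 122.16 + 24.08 = 146.24 dB

Base SQNR = 122.16 dB; oversampled SQNR = 146.24 dB


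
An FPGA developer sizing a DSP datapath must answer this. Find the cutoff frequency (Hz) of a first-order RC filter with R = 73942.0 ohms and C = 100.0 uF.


Cutoff frequency of a first-order RC filter:
fc = 1 / (2 * pi * R * C)
C = 100.0 uF = 0.0001 F
fc = 1 / (2 * pi * 73942.0 * 0.0001)
   = 1 / 46.459128798347
   = 0.021524 Hz

0.021524 Hz


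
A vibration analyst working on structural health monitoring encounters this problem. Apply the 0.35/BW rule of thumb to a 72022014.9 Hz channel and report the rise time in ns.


Rise time from bandwidth relationship:
tr = 0.35 / BW
   = 0.35 / 72022014.9
   = 4.85962522e-09 s
   = 4.8596 ns

4.8596 ns


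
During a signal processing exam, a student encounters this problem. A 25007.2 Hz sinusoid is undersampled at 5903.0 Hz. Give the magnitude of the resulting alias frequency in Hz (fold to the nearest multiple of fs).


Compute the nearest integer multiple of fs to the signal:
n = round(25007.2 / 5903.0) = 4
f_alias = |25007.2 - 4 * 5903.0|
        = |25007.2 - 23612.0|
        = 1395.2 Hz

1395.2


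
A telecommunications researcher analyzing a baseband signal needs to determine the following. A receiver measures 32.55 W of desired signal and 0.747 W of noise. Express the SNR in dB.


SNR in decibels:
SNR = 10 * log10(Ps / Pn)
    = 10 * log10(32.55 / 0.747)
    = 10 * log10(43.5743)
    = 10 * 1.6392
    = 16.39 dB

16.39 dB


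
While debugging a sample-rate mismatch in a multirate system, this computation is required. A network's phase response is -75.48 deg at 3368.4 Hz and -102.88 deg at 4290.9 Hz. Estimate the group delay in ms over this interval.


Group delay from phase difference:
tau = -d(phi)/d(omega)
d(phi) = -27.4 deg = -0.47822 rad
d(omega) = 2*pi*(4290.9 - 3368.4) = 5796.2384 rad/s
tau = -(-0.47822) / 5796.2384
    = 0.0825 ms

0.0825 ms


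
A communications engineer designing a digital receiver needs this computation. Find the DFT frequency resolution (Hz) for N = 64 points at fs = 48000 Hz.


DFT frequency resolution:
df = fs / N
   = 48000 / 64
   = 750.0 Hz

750.0 Hz


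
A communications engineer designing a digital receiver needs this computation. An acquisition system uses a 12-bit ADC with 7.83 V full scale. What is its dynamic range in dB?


Dynamic range from full-scale to LSB:
V_min = V_max / 2^bits = 7.83 / 2^12
DR = 20 * log10(V_max / V_min)
   = 20 * log10(2^12)
   = 20 * 12 * log10(2)
   = 72.25 dB

72.25 dB


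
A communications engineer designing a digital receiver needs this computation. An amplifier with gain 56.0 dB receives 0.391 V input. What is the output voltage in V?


Output voltage from dB gain:
V_out = V_in * 10^(gain_dB / 20)
      = 0.391 * 10^(56.0 / 20)
      = 0.391 * 630.957344
      = 246.7043 V

246.7043 V


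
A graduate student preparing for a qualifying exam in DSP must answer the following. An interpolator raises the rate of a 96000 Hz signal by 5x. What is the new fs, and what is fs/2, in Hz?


Step 1 — output sample rate after interpolation by L:
fs_out = L * fs_in = 5 * 96000 = 480000 Hz

Step 2 — Nyquist frequency of the output stream:
f_Nyq = fs_out / 2 = 480000 / 2 = 240000.0 Hz

fs_out = 480000 Hz; f_Nyquist = 240000.0 Hz


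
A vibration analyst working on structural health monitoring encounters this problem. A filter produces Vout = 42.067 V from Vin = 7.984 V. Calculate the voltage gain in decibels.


Voltage gain in dB:
G = 20 * log10(Vout / Vin)
  = 20 * log10(42.067 / 7.984)
  = 20 * log10(5.268913)
  = 20 * 0.721721
  = 14.43 dB

14.43 dB


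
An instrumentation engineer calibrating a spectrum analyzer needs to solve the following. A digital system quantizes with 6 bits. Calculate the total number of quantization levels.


Number of quantization levels = 2^N
= 2^6
= 64

64


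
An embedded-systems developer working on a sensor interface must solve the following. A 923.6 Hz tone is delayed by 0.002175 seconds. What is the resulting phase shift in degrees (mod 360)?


Phase shift from frequency and time delay:
phi = 360 * f * t_delay
    = 360 * 923.6 * 0.002175
    = 723.18 degrees
    mod 360 = 3.18 degrees

3.18 degrees


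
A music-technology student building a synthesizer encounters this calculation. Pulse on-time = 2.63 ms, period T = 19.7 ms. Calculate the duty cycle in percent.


Duty cycle as a percentage:
DC = (t_on / T) * 100
   = (2.63 / 19.7) * 100
   = 0.133503 * 100
   = 13.35 %

13.35 %


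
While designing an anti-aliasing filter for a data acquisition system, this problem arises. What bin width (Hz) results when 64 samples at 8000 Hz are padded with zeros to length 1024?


Frequency resolution after zero-padding:
N_padded = 64 * 16 = 1024
df = fs / N_padded
   = 8000 / 1024
   = 7.8125 Hz

7.8125 Hz


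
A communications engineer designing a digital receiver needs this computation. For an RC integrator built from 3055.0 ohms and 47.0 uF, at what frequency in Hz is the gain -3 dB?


Cutoff frequency of a first-order RC filter:
fc = 1 / (2 * pi * R * C)
C = 47.0 uF = 4.7e-05 F
fc = 1 / (2 * pi * 3055.0 * 4.7e-05)
   = 1 / 0.90217116233138
   = 1.108437 Hz

1.108437 Hz


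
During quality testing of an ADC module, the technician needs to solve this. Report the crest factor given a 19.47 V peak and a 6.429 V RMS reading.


Crest factor is the ratio of peak to RMS:
CF = V_peak / V_rms
   = 19.47 / 6.429
   = 3.0285

3.0285


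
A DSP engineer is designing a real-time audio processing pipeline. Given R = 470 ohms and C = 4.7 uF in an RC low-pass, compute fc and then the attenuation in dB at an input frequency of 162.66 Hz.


Step 1 — cutoff frequency:
fc = 1 / (2*pi*R*C)
C = 4.7 uF = 4.7e-06 F
fc = 1 / (2*pi*470*4.7e-06)
   = 72.0484 Hz

Step 2 — magnitude at f = 162.66 Hz:
|H(f)| = 1 / sqrt(1 + (f/fc)^2)
f/fc = 162.66 / 72.0484 = 2.257649
|H| = 1 / sqrt(1 + 5.096979) = 0.4049885
|H|_dB = 20*log10(0.4049885) = -7.85 dB

fc = 72.0484 Hz; |H(162.66 Hz)| = -7.85 dB


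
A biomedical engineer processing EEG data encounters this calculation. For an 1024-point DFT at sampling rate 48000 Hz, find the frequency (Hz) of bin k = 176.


Frequency of DFT bin k:
f_k = k * fs / N
    = 176 * 48000 / 1024
    = 8448000 / 1024
    = 8250.0 Hz

8250.0 Hz
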